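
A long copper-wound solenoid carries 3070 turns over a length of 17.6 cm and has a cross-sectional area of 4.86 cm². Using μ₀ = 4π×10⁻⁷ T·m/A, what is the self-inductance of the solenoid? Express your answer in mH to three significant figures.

A = 4.86 cm² = 4.860×10^-4 m².
For a long solenoid, L = μ₀N²A/ℓ.
L = (4π×10⁻⁷)(3070)²(4.860×10^-4)/(0.176 m) = 3.270×10^-2 H.

L ≈ 32.7 mH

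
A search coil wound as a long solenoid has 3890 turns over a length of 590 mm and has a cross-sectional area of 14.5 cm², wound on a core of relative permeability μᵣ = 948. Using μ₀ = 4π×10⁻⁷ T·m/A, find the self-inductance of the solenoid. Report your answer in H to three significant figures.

L ≈ 44.3 H

A = 14.5 cm² = 1.450×10^-3 m².
For a long solenoid, L = μ₀μᵣN²A/ℓ.
L = (4π×10⁻⁷)(948)(3890)²(1.450×10^-3)/(0.59 m) = 44.3 H.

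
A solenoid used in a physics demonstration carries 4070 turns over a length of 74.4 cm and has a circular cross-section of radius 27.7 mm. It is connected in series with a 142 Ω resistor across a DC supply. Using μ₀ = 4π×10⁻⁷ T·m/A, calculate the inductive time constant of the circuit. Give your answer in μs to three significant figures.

A = πr² = π(2.770×10^-2 m)² = 2.411×10^-3 m².
L = μ₀N²A/ℓ = (4π×10⁻⁷)(4070)²(2.411×10^-3)/(0.744) = 6.744×10^-2 H.
τ = L/R = (6.744×10^-2)/(142) = 4.749×10^-4 s.

τ ≈ 475 μs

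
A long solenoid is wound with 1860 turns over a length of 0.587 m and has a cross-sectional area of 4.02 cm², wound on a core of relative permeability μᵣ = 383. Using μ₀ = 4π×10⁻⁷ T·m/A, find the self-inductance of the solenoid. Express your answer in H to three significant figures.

L ≈ 1.14 H

A = 4.02 cm² = 4.020×10^-4 m².
For a long solenoid, L = μ₀μᵣN²A/ℓ.
L = (4π×10⁻⁷)(383)(1860)²(4.020×10^-4)/(0.587 m) = 1.14 H.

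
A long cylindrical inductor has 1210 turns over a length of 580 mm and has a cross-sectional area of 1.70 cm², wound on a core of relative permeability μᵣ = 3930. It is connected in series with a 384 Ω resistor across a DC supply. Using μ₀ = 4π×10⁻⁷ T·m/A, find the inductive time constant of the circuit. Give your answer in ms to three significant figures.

τ ≈ 5.52 ms

A = 1.70 cm² = 1.700×10^-4 m².
L = μ₀μᵣN²A/ℓ = (4π×10⁻⁷)(3930)(1210)²(1.700×10^-4)/(0.58) = 2.119 H.
τ = L/R = (2.119)/(384) = 5.519×10^-3 s.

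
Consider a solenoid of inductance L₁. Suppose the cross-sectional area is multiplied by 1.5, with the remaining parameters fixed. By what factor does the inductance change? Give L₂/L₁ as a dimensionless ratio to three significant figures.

For a solenoid, L ∝ μᵣN²A/ℓ.
L₂/L₁ = (1.5) = 1.50.

L₂/L₁ = 1.50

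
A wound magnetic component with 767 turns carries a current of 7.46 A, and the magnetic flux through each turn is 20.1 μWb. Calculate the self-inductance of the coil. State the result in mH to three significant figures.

L ≈ 2.07 mH

Self-inductance is defined by L = NΦ_B/I (flux linkage over current).
L = (767)(2.010×10^-5 Wb)/(7.46 A) = 2.067×10^-3 H.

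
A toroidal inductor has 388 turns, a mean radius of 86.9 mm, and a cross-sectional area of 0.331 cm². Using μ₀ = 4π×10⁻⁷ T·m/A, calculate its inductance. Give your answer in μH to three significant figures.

L ≈ 11.5 μH

For a thin toroid, L = μ₀N²A/(2πR).
L = (4π×10⁻⁷)(388)²(3.310×10^-5) / (2π×8.690×10^-2 m) = 1.147×10^-5 H.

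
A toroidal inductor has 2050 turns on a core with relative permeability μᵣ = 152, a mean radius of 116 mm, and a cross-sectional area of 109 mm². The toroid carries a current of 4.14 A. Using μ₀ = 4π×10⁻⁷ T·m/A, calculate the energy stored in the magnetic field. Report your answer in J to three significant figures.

L = μ₀μᵣN²A/(2πR) = (4π×10⁻⁷)(152)(2050)²(1.090×10^-4)/(2π×0.116) = 0.12 H.
U = ½LI² = ½(0.12)(4.14)² = 1.029 J.

U ≈ 1.03 J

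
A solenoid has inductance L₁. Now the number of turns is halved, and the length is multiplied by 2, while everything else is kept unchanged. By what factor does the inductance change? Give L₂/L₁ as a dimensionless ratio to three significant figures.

For a solenoid, L ∝ μᵣN²A/ℓ.
L₂/L₁ = (0.5)^2 × (2)^-1 = 0.125.

L₂/L₁ = 0.125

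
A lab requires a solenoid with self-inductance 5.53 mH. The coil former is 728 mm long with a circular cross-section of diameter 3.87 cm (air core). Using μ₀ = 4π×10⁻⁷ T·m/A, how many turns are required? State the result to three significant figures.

A = π(d/2)² = π(1.935×10^-2 m)² = 1.176×10^-3 m².
From L = μ₀N²A/ℓ, N = √(Lℓ / (μ₀A)).
N = √[(5.530×10^-3)(0.728) / ((4π×10⁻⁷)×1.176×10^-3)] = √(2.724×10^6) ≈ 1650.3.

N ≈ 1650 turns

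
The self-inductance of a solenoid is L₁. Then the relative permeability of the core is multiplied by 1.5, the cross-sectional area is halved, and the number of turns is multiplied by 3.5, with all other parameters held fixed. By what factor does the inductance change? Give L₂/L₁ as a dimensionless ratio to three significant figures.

L₂/L₁ = 9.19

For a solenoid, L ∝ μᵣN²A/ℓ.
L₂/L₁ = (1.5) × (0.5) × (3.5)^2 = 9.19.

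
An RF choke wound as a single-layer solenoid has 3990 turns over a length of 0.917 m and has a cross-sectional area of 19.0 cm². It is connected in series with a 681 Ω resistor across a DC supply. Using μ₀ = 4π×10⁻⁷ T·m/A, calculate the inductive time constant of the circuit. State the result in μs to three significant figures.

τ ≈ 60.9 μs

A = 19.0 cm² = 1.900×10^-3 m².
L = μ₀N²A/ℓ = (4π×10⁻⁷)(3990)²(1.900×10^-3)/(0.917) = 4.145×10^-2 H.
τ = L/R = (4.145×10^-2)/(681) = 6.087×10^-5 s.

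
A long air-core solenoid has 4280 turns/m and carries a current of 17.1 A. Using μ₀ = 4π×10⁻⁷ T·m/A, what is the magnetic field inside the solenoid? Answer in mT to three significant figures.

Inside a long solenoid, B = μ₀nI.
B = (4π×10⁻⁷)(4.280×10^3 m⁻¹)(17.1 A) = 9.197×10^-2 T.

B ≈ 92.0 mT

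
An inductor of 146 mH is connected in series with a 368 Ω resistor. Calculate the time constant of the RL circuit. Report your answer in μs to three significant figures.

τ ≈ 397 μs

τ = L/R = (0.146 H)/(368 Ω) = 3.967×10^-4 s.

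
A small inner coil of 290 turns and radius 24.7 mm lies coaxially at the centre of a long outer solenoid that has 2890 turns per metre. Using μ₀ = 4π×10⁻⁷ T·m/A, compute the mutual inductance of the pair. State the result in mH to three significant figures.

The outer solenoid produces a uniform field B₁ = μ₀n₁I₁ across the inner coil,
so the flux linkage is N₂Φ = N₂B₁A₂ = μ₀n₁N₂A₂·I₁, giving M = μ₀n₁N₂A₂.
A₂ = πr² = π(2.470×10^-2 m)² = 1.917×10^-3 m².
M = (4π×10⁻⁷)(2890)(290)(1.917×10^-3) = 2.019×10^-3 H.

M ≈ 2.02 mH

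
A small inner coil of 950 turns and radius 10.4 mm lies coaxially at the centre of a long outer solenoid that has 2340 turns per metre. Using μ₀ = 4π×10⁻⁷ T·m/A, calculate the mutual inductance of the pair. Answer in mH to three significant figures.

M ≈ 0.949 mH

The outer solenoid produces a uniform field B₁ = μ₀n₁I₁ across the inner coil,
so the flux linkage is N₂Φ = N₂B₁A₂ = μ₀n₁N₂A₂·I₁, giving M = μ₀n₁N₂A₂.
A₂ = πr² = π(1.040×10^-2 m)² = 3.398×10^-4 m².
M = (4π×10⁻⁷)(2340)(950)(3.398×10^-4) = 9.492×10^-4 H.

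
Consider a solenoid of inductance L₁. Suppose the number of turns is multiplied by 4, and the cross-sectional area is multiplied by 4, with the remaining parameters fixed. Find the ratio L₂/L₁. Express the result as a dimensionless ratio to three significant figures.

L₂/L₁ = 64.0

For a solenoid, L ∝ μᵣN²A/ℓ.
L₂/L₁ = (4)^2 × (4) = 64.0.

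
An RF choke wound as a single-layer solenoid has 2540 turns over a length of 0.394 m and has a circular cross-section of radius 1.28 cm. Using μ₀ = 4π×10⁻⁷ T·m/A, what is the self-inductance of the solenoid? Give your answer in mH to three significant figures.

A = πr² = π(1.280×10^-2 m)² = 5.147×10^-4 m².
For a long solenoid, L = μ₀N²A/ℓ.
L = (4π×10⁻⁷)(2540)²(5.147×10^-4)/(0.394 m) = 1.059×10^-2 H.

L ≈ 10.6 mH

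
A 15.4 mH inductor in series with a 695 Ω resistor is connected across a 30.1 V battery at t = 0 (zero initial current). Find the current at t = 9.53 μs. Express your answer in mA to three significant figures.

I ≈ 15.1 mA

τ = L/R = 1.540×10^-2/695 = 2.216×10^-5 s; final current I_∞ = ε/R = 30.1/695 = 4.331×10^-2 A.
I(t) = I_∞(1 − e^(−t/τ)) with t/τ = 0.430.
I = (4.331×10^-2)(1 − e^(−0.430)) = 1.514×10^-2 A.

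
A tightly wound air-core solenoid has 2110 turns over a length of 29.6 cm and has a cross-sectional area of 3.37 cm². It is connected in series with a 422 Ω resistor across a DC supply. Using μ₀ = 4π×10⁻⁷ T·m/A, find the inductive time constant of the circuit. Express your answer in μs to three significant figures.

A = 3.37 cm² = 3.370×10^-4 m².
L = μ₀N²A/ℓ = (4π×10⁻⁷)(2110)²(3.370×10^-4)/(0.296) = 6.370×10^-3 H.
τ = L/R = (6.370×10^-3)/(422) = 1.509×10^-5 s.

τ ≈ 15.1 μs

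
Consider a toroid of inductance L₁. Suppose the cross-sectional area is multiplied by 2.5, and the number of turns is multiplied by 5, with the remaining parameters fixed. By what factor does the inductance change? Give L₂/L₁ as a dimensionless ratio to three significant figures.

L₂/L₁ = 62.5

For a toroid, L ∝ μᵣN²A/R.
L₂/L₁ = (2.5) × (5)^2 = 62.5.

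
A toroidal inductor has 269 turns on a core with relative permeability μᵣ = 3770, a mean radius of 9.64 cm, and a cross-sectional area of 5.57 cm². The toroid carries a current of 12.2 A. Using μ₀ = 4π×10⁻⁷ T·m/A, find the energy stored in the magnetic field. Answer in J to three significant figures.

U ≈ 23.5 J

L = μ₀μᵣN²A/(2πR) = (4π×10⁻⁷)(3770)(269)²(5.570×10^-4)/(2π×9.640×10^-2) = 0.3152 H.
U = ½LI² = ½(0.3152)(12.2)² = 23.46 J.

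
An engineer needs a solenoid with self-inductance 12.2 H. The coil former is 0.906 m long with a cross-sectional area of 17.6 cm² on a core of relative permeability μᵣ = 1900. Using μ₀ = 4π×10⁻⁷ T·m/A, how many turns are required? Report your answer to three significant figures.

N ≈ 1620 turns

A = 17.6 cm² = 1.760×10^-3 m².
From L = μ₀μᵣN²A/ℓ, N = √(Lℓ / (μ₀μᵣA)).
N = √[(12.2)(0.906) / ((4π×10⁻⁷)(1900)×1.760×10^-3)] = √(2.630×10^6) ≈ 1621.8.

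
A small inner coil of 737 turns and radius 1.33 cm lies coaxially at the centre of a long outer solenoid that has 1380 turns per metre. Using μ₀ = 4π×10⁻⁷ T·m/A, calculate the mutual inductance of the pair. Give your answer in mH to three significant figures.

M ≈ 0.710 mH

The outer solenoid produces a uniform field B₁ = μ₀n₁I₁ across the inner coil,
so the flux linkage is N₂Φ = N₂B₁A₂ = μ₀n₁N₂A₂·I₁, giving M = μ₀n₁N₂A₂.
A₂ = πr² = π(1.330×10^-2 m)² = 5.557×10^-4 m².
M = (4π×10⁻⁷)(1380)(737)(5.557×10^-4) = 7.102×10^-4 H.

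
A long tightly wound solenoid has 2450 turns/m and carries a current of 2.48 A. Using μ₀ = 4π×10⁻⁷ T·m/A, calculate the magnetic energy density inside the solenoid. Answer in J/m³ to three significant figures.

u ≈ 23.2 J/m³

B = μ₀nI = (4π×10⁻⁷)(2.450×10^3)(2.48) = 7.635×10^-3 T.
u = B²/(2μ₀) = (7.635×10^-3)²/(2×4π×10⁻⁷) = 23.2 J/m³.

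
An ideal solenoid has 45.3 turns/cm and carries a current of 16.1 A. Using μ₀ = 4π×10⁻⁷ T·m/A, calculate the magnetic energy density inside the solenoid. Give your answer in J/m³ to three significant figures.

B = μ₀nI = (4π×10⁻⁷)(4.530×10^3)(16.1) = 9.165×10^-2 T.
u = B²/(2μ₀) = (9.165×10^-2)²/(2×4π×10⁻⁷) = 3.342×10^3 J/m³.

u ≈ 3340 J/m³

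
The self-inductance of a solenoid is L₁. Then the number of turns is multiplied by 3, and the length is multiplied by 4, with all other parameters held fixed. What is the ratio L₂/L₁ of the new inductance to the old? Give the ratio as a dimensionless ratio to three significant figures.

For a solenoid, L ∝ μᵣN²A/ℓ.
L₂/L₁ = (3)^2 × (4)^-1 = 2.25.

L₂/L₁ = 2.25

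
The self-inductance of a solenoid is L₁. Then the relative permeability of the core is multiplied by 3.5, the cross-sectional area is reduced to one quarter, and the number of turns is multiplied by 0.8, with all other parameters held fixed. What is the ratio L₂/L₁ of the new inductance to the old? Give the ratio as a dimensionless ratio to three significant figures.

For a solenoid, L ∝ μᵣN²A/ℓ.
L₂/L₁ = (3.5) × (0.25) × (0.8)^2 = 0.560.

L₂/L₁ = 0.560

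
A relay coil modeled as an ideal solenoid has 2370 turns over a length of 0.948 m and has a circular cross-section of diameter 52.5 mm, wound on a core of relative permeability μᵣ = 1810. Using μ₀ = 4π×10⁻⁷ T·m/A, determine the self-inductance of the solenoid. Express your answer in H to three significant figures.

A = π(d/2)² = π(2.625×10^-2 m)² = 2.1648×10^-3 m².
For a long solenoid, L = μ₀μᵣN²A/ℓ.
L = (4π×10⁻⁷)(1810)(2370)²(2.1648×10^-3)/(0.948 m) = 29.17 H.

L ≈ 29.2 H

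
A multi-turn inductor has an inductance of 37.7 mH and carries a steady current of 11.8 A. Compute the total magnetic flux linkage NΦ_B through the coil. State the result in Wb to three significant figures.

From L = NΦ_B/I, the flux linkage is NΦ_B = LI.
NΦ_B = (3.770×10^-2 H)(11.8 A) = 0.4449 Wb.

NΦ_B ≈ 0.445 Wb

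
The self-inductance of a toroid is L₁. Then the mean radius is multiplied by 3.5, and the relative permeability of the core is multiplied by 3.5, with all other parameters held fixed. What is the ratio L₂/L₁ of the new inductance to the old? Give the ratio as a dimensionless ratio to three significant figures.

For a toroid, L ∝ μᵣN²A/R.
L₂/L₁ = (3.5)^-1 × (3.5) = 1.00.

L₂/L₁ = 1.00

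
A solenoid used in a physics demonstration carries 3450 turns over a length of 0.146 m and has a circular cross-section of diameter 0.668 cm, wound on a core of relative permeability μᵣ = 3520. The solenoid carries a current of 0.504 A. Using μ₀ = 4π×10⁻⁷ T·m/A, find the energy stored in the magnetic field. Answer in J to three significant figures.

A = π(d/2)² = π(3.340×10^-3 m)² = 3.5046×10^-5 m².
L = μ₀μᵣN²A/ℓ = (4π×10⁻⁷)(3520)(3450)²(3.5046×10^-5)/(0.146) = 12.64 H.
U = ½LI² = ½(12.64)(0.504)² = 1.605 J.

U ≈ 1.61 J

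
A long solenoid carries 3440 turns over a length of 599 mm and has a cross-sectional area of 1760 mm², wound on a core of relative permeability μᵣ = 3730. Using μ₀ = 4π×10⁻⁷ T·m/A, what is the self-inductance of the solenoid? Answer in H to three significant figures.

L ≈ 163 H

A = 1760 mm² = 1.760×10^-3 m².
For a long solenoid, L = μ₀μᵣN²A/ℓ.
L = (4π×10⁻⁷)(3730)(3440)²(1.760×10^-3)/(0.599 m) = 163 H.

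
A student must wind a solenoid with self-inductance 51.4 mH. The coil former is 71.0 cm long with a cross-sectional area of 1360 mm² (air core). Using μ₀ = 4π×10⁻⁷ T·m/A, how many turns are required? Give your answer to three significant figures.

N ≈ 4620 turns

A = 1360 mm² = 1.360×10^-3 m².
From L = μ₀N²A/ℓ, N = √(Lℓ / (μ₀A)).
N = √[(5.140×10^-2)(0.71) / ((4π×10⁻⁷)×1.360×10^-3)] = √(2.135×10^7) ≈ 4621.0.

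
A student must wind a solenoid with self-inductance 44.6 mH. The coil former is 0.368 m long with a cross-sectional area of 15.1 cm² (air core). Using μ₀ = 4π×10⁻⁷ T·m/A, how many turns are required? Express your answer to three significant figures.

N ≈ 2940 turns

A = 15.1 cm² = 1.510×10^-3 m².
From L = μ₀N²A/ℓ, N = √(Lℓ / (μ₀A)).
N = √[(4.460×10^-2)(0.368) / ((4π×10⁻⁷)×1.510×10^-3)] = √(8.650×10^6) ≈ 2941.0.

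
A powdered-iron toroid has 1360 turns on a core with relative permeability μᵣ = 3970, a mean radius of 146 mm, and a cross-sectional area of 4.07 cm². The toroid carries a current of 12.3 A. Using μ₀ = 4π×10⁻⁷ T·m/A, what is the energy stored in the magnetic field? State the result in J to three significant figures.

U ≈ 310 J

L = μ₀μᵣN²A/(2πR) = (4π×10⁻⁷)(3970)(1360)²(4.070×10^-4)/(2π×0.146) = 4.094 H.
U = ½LI² = ½(4.094)(12.3)² = 309.7 J.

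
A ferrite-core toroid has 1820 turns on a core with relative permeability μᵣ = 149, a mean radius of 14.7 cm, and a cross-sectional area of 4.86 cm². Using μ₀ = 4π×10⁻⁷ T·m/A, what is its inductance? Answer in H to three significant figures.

For a thin toroid, L = μ₀μᵣN²A/(2πR).
L = (4π×10⁻⁷)(149)(1820)²(4.860×10^-4) / (2π×0.147 m) = 0.3263 H.

L ≈ 0.326 H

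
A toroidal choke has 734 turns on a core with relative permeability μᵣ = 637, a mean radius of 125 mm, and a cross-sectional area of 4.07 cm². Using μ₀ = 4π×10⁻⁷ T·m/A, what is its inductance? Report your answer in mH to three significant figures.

L ≈ 223 mH

For a thin toroid, L = μ₀μᵣN²A/(2πR).
L = (4π×10⁻⁷)(637)(734)²(4.070×10^-4) / (2π×0.125 m) = 0.22348 H.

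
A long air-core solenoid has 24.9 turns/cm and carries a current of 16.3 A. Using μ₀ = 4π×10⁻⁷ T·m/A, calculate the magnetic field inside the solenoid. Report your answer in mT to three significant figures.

B ≈ 51.0 mT

Inside a long solenoid, B = μ₀nI.
B = (4π×10⁻⁷)(2.490×10^3 m⁻¹)(16.3 A) = 5.100×10^-2 T.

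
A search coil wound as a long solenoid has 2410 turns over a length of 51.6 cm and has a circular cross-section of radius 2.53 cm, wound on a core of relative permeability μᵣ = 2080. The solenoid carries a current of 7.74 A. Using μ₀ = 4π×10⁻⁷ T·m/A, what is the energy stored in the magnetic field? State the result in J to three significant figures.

A = πr² = π(2.530×10^-2 m)² = 2.011×10^-3 m².
L = μ₀μᵣN²A/ℓ = (4π×10⁻⁷)(2080)(2410)²(2.011×10^-3)/(0.516) = 59.16 H.
U = ½LI² = ½(59.16)(7.74)² = 1.772×10^3 J.

U ≈ 1770 J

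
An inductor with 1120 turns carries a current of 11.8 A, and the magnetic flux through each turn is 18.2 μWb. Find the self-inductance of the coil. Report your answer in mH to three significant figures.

L ≈ 1.73 mH

Self-inductance is defined by L = NΦ_B/I (flux linkage over current).
L = (1120)(1.820×10^-5 Wb)/(11.8 A) = 1.727×10^-3 H.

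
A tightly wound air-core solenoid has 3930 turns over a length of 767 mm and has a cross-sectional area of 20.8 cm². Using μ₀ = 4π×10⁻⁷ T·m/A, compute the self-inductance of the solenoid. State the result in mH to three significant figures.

A = 20.8 cm² = 2.080×10^-3 m².
For a long solenoid, L = μ₀N²A/ℓ.
L = (4π×10⁻⁷)(3930)²(2.080×10^-3)/(0.767 m) = 5.263×10^-2 H.

L ≈ 52.6 mH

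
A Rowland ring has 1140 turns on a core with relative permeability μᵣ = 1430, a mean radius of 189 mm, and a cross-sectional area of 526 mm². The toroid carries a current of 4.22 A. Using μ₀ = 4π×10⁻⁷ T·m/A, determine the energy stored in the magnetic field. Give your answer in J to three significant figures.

L = μ₀μᵣN²A/(2πR) = (4π×10⁻⁷)(1430)(1140)²(5.260×10^-4)/(2π×0.189) = 1.034 H.
U = ½LI² = ½(1.034)(4.22)² = 9.211 J.

U ≈ 9.21 J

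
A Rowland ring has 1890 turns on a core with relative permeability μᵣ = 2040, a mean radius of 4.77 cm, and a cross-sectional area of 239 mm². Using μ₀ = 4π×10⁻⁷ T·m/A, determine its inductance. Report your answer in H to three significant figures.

L ≈ 7.30 H

For a thin toroid, L = μ₀μᵣN²A/(2πR).
L = (4π×10⁻⁷)(2040)(1890)²(2.390×10^-4) / (2π×4.770×10^-2 m) = 7.302 H.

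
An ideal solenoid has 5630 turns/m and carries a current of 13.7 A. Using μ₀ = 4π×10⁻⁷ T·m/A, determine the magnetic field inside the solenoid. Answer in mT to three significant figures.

B ≈ 96.9 mT

Inside a long solenoid, B = μ₀nI.
B = (4π×10⁻⁷)(5.630×10^3 m⁻¹)(13.7 A) = 9.693×10^-2 T.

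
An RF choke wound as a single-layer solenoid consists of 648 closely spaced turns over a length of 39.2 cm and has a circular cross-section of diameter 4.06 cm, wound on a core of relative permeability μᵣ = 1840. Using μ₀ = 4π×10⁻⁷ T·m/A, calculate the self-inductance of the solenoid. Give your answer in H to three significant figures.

L ≈ 3.21 H

A = π(d/2)² = π(2.030×10^-2 m)² = 1.2946×10^-3 m².
For a long solenoid, L = μ₀μᵣN²A/ℓ.
L = (4π×10⁻⁷)(1840)(648)²(1.2946×10^-3)/(0.392 m) = 3.207 H.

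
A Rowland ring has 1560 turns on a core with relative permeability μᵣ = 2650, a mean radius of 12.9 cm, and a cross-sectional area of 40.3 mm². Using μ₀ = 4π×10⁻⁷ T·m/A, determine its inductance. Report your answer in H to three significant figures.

L ≈ 0.403 H

For a thin toroid, L = μ₀μᵣN²A/(2πR).
L = (4π×10⁻⁷)(2650)(1560)²(4.030×10^-5) / (2π×0.129 m) = 0.4029 H.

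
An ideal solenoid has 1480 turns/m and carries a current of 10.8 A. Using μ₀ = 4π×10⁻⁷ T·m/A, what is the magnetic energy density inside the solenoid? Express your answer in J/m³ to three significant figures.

B = μ₀nI = (4π×10⁻⁷)(1.480×10^3)(10.8) = 2.009×10^-2 T.
u = B²/(2μ₀) = (2.009×10^-2)²/(2×4π×10⁻⁷) = 160.5 J/m³.

u ≈ 161 J/m³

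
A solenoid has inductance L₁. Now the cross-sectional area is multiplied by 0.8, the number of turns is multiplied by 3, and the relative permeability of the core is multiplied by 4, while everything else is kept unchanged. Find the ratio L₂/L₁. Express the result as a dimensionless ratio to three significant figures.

L₂/L₁ = 28.8

For a solenoid, L ∝ μᵣN²A/ℓ.
L₂/L₁ = (0.8) × (3)^2 × (4) = 28.8.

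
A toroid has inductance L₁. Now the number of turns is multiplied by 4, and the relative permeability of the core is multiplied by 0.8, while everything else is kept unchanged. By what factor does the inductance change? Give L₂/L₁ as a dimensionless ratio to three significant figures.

L₂/L₁ = 12.8

For a toroid, L ∝ μᵣN²A/R.
L₂/L₁ = (4)^2 × (0.8) = 12.8.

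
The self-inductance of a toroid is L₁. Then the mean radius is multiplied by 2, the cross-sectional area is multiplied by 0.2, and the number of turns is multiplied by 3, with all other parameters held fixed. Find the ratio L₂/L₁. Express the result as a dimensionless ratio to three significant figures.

L₂/L₁ = 0.900

For a toroid, L ∝ μᵣN²A/R.
L₂/L₁ = (2)^-1 × (0.2) × (3)^2 = 0.900.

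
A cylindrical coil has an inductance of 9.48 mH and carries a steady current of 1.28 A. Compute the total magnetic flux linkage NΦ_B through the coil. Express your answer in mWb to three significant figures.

NΦ_B ≈ 12.1 mWb

From L = NΦ_B/I, the flux linkage is NΦ_B = LI.
NΦ_B = (9.480×10^-3 H)(1.28 A) = 1.213×10^-2 Wb.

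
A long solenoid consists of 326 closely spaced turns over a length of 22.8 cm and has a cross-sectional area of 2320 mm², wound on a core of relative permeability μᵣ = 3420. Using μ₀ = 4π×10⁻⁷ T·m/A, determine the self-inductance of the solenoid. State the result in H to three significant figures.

L ≈ 4.65 H

A = 2320 mm² = 2.320×10^-3 m².
For a long solenoid, L = μ₀μᵣN²A/ℓ.
L = (4π×10⁻⁷)(3420)(326)²(2.320×10^-3)/(0.228 m) = 4.648 H.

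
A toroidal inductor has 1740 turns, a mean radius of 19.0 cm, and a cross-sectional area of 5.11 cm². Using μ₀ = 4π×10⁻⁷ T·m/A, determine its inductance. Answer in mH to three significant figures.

L ≈ 1.63 mH

For a thin toroid, L = μ₀N²A/(2πR).
L = (4π×10⁻⁷)(1740)²(5.110×10^-4) / (2π×0.19 m) = 1.629×10^-3 H.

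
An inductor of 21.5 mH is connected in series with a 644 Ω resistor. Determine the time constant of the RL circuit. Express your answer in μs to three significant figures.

τ = L/R = (2.150×10^-2 H)/(644 Ω) = 3.339×10^-5 s.

τ ≈ 33.4 μs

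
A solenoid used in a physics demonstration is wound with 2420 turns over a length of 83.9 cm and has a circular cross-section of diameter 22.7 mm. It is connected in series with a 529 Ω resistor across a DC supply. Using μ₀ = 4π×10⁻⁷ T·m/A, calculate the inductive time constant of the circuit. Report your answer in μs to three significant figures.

τ ≈ 6.71 μs

A = π(d/2)² = π(1.135×10^-2 m)² = 4.047×10^-4 m².
L = μ₀N²A/ℓ = (4π×10⁻⁷)(2420)²(4.047×10^-4)/(0.839) = 3.550×10^-3 H.
τ = L/R = (3.550×10^-3)/(529) = 6.711×10^-6 s.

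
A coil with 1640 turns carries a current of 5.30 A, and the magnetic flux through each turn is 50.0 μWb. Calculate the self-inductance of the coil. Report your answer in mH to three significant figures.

Self-inductance is defined by L = NΦ_B/I (flux linkage over current).
L = (1640)(5.000×10^-5 Wb)/(5.30 A) = 1.547×10^-2 H.

L ≈ 15.5 mH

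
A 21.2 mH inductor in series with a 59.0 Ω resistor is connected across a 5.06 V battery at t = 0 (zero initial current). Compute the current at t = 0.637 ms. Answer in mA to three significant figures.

I ≈ 71.2 mA

τ = L/R = 2.120×10^-2/59.0 = 3.593×10^-4 s; final current I_∞ = ε/R = 5.06/59.0 = 8.576×10^-2 A.
I(t) = I_∞(1 − e^(−t/τ)) with t/τ = 1.773.
I = (8.576×10^-2)(1 − e^(−1.773)) = 7.120×10^-2 A.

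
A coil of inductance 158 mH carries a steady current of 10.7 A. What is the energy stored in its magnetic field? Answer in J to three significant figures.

U ≈ 9.04 J

Stored magnetic energy: U = ½LI².
U = ½(0.158 H)(10.7 A)² = 9.0447 J.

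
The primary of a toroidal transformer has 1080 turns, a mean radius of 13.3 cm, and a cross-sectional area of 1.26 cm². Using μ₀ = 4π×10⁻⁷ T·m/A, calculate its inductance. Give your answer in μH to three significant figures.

For a thin toroid, L = μ₀N²A/(2πR).
L = (4π×10⁻⁷)(1080)²(1.260×10^-4) / (2π×0.133 m) = 2.210×10^-4 H.

L ≈ 221 μH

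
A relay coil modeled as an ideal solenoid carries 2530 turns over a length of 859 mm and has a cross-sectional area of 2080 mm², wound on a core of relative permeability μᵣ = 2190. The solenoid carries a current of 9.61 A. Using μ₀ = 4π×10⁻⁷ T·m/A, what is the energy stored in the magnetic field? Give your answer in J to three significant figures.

U ≈ 1970 J

A = 2080 mm² = 2.080×10^-3 m².
L = μ₀μᵣN²A/ℓ = (4π×10⁻⁷)(2190)(2530)²(2.080×10^-3)/(0.859) = 42.65 H.
U = ½LI² = ½(42.65)(9.61)² = 1.970×10^3 J.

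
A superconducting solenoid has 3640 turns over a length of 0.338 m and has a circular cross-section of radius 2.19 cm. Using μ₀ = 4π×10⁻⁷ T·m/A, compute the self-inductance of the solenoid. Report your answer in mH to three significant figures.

A = πr² = π(2.190×10^-2 m)² = 1.507×10^-3 m².
For a long solenoid, L = μ₀N²A/ℓ.
L = (4π×10⁻⁷)(3640)²(1.507×10^-3)/(0.338 m) = 7.422×10^-2 H.

L ≈ 74.2 mH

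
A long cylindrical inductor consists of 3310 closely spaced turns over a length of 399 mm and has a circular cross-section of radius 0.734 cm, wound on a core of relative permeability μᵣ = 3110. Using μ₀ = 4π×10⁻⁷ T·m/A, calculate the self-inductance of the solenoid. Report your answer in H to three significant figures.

L ≈ 18.2 H

A = πr² = π(7.340×10^-3 m)² = 1.693×10^-4 m².
For a long solenoid, L = μ₀μᵣN²A/ℓ.
L = (4π×10⁻⁷)(3110)(3310)²(1.693×10^-4)/(0.399 m) = 18.16 H.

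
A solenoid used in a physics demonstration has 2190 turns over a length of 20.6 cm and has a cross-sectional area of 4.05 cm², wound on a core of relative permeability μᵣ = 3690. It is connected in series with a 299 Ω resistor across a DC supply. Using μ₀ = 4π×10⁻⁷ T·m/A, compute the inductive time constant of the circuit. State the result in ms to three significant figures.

A = 4.05 cm² = 4.050×10^-4 m².
L = μ₀μᵣN²A/ℓ = (4π×10⁻⁷)(3690)(2190)²(4.050×10^-4)/(0.206) = 43.72 H.
τ = L/R = (43.72)/(299) = 0.1462 s.

τ ≈ 146 ms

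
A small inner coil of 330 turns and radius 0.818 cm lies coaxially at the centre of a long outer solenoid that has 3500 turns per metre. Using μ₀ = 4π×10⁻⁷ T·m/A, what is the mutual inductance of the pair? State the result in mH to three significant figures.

The outer solenoid produces a uniform field B₁ = μ₀n₁I₁ across the inner coil,
so the flux linkage is N₂Φ = N₂B₁A₂ = μ₀n₁N₂A₂·I₁, giving M = μ₀n₁N₂A₂.
A₂ = πr² = π(8.180×10^-3 m)² = 2.102×10^-4 m².
M = (4π×10⁻⁷)(3500)(330)(2.102×10^-4) = 3.051×10^-4 H.

M ≈ 0.305 mH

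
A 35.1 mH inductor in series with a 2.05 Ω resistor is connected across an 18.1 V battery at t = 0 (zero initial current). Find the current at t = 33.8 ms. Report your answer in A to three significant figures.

τ = L/R = 3.510×10^-2/2.05 = 1.712×10^-2 s; final current I_∞ = ε/R = 18.1/2.05 = 8.829 A.
I(t) = I_∞(1 − e^(−t/τ)) with t/τ = 1.974.
I = (8.829)(1 − e^(−1.974)) = 7.603 A.

I ≈ 7.60 A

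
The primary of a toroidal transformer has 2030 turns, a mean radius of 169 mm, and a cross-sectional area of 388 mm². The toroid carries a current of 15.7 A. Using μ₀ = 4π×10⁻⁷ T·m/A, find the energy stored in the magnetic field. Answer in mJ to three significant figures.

L = μ₀N²A/(2πR) = (4π×10⁻⁷)(2030)²(3.880×10^-4)/(2π×0.169) = 1.892×10^-3 H.
U = ½LI² = ½(1.892×10^-3)(15.7)² = 0.2332 J.

U ≈ 233 mJ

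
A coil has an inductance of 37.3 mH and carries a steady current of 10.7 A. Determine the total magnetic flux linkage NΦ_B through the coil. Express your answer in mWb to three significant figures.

NΦ_B ≈ 399 mWb

From L = NΦ_B/I, the flux linkage is NΦ_B = LI.
NΦ_B = (3.730×10^-2 H)(10.7 A) = 0.3991 Wb.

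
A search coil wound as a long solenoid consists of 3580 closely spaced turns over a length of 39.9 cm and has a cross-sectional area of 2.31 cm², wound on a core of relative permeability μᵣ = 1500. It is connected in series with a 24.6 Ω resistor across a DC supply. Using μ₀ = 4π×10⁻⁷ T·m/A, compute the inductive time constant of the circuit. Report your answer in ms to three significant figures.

τ ≈ 569 ms

A = 2.31 cm² = 2.310×10^-4 m².
L = μ₀μᵣN²A/ℓ = (4π×10⁻⁷)(1500)(3580)²(2.310×10^-4)/(0.399) = 13.99 H.
τ = L/R = (13.99)/(24.6) = 0.5686 s.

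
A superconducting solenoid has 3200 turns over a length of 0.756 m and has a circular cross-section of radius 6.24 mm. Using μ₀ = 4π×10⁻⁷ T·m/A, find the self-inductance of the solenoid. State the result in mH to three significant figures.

A = πr² = π(6.240×10^-3 m)² = 1.223×10^-4 m².
For a long solenoid, L = μ₀N²A/ℓ.
L = (4π×10⁻⁷)(3200)²(1.223×10^-4)/(0.756 m) = 2.082×10^-3 H.

L ≈ 2.08 mH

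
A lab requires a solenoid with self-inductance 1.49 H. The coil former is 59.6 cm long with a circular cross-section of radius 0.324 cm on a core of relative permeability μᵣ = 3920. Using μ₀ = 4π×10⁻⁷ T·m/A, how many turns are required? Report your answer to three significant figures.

A = πr² = π(3.240×10^-3 m)² = 3.298×10^-5 m².
From L = μ₀μᵣN²A/ℓ, N = √(Lℓ / (μ₀μᵣA)).
N = √[(1.49)(0.596) / ((4π×10⁻⁷)(3920)×3.298×10^-5)] = √(5.466×10^6) ≈ 2338.0.

N ≈ 2340 turns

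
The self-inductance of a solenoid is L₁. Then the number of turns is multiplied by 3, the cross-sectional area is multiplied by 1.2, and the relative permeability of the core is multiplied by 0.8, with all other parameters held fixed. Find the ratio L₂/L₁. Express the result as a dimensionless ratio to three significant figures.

L₂/L₁ = 8.64

For a solenoid, L ∝ μᵣN²A/ℓ.
L₂/L₁ = (3)^2 × (1.2) × (0.8) = 8.64.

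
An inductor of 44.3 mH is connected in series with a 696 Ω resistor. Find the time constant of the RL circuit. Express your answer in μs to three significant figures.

τ ≈ 63.6 μs

τ = L/R = (4.430×10^-2 H)/(696 Ω) = 6.3649×10^-5 s.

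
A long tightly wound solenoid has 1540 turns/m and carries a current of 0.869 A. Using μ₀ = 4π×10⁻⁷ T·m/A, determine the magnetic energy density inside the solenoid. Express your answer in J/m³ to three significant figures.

B = μ₀nI = (4π×10⁻⁷)(1.540×10^3)(0.869) = 1.682×10^-3 T.
u = B²/(2μ₀) = (1.682×10^-3)²/(2×4π×10⁻⁷) = 1.125 J/m³.

u ≈ 1.13 J/m³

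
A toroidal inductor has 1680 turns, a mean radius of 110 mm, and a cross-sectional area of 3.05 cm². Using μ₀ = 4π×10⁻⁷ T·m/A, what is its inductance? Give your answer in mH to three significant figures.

For a thin toroid, L = μ₀N²A/(2πR).
L = (4π×10⁻⁷)(1680)²(3.050×10^-4) / (2π×0.11 m) = 1.565×10^-3 H.

L ≈ 1.57 mH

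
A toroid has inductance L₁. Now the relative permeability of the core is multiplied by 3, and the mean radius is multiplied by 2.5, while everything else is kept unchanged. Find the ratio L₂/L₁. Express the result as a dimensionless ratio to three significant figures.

For a toroid, L ∝ μᵣN²A/R.
L₂/L₁ = (3) × (2.5)^-1 = 1.20.

L₂/L₁ = 1.20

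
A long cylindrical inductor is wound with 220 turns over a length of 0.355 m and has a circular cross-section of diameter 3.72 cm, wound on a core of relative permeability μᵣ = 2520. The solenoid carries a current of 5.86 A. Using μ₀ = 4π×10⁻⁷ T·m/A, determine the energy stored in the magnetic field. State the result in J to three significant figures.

U ≈ 8.06 J

A = π(d/2)² = π(1.860×10^-2 m)² = 1.087×10^-3 m².
L = μ₀μᵣN²A/ℓ = (4π×10⁻⁷)(2520)(220)²(1.087×10^-3)/(0.355) = 0.4692 H.
U = ½LI² = ½(0.4692)(5.86)² = 8.057 J.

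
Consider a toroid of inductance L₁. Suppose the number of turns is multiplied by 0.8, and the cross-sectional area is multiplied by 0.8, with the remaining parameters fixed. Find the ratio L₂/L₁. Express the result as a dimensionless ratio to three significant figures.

L₂/L₁ = 0.512

For a toroid, L ∝ μᵣN²A/R.
L₂/L₁ = (0.8)^2 × (0.8) = 0.512.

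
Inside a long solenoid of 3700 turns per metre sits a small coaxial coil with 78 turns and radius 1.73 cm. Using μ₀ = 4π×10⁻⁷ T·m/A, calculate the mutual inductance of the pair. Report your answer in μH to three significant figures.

M ≈ 341 μH

The outer solenoid produces a uniform field B₁ = μ₀n₁I₁ across the inner coil,
so the flux linkage is N₂Φ = N₂B₁A₂ = μ₀n₁N₂A₂·I₁, giving M = μ₀n₁N₂A₂.
A₂ = πr² = π(1.730×10^-2 m)² = 9.402×10^-4 m².
M = (4π×10⁻⁷)(3700)(78)(9.402×10^-4) = 3.410×10^-4 H.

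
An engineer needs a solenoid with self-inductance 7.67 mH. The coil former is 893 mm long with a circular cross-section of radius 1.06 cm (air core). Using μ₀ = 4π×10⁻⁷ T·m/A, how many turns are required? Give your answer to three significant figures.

A = πr² = π(1.060×10^-2 m)² = 3.530×10^-4 m².
From L = μ₀N²A/ℓ, N = √(Lℓ / (μ₀A)).
N = √[(7.670×10^-3)(0.893) / ((4π×10⁻⁷)×3.530×10^-4)] = √(1.544×10^7) ≈ 3929.5.

N ≈ 3930 turns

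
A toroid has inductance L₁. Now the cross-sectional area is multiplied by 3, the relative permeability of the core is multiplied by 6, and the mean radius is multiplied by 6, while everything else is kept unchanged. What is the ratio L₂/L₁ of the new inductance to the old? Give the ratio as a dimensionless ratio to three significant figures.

L₂/L₁ = 3.00

For a toroid, L ∝ μᵣN²A/R.
L₂/L₁ = (3) × (6) × (6)^-1 = 3.00.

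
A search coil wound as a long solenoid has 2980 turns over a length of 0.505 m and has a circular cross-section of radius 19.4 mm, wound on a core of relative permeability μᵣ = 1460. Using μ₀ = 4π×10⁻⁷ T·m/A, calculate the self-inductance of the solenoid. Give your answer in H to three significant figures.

L ≈ 38.1 H

A = πr² = π(1.940×10^-2 m)² = 1.182×10^-3 m².
For a long solenoid, L = μ₀μᵣN²A/ℓ.
L = (4π×10⁻⁷)(1460)(2980)²(1.182×10^-3)/(0.505 m) = 38.147 H.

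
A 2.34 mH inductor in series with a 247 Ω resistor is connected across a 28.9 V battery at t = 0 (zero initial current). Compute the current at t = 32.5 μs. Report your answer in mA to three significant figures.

τ = L/R = 2.340×10^-3/247 = 9.474×10^-6 s; final current I_∞ = ε/R = 28.9/247 = 0.117 A.
I(t) = I_∞(1 − e^(−t/τ)) with t/τ = 3.431.
I = (0.117)(1 − e^(−3.431)) = 0.1132 A.

I ≈ 113 mA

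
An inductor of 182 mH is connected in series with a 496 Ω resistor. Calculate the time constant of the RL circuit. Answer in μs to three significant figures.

τ ≈ 367 μs

τ = L/R = (0.182 H)/(496 Ω) = 3.669×10^-4 s.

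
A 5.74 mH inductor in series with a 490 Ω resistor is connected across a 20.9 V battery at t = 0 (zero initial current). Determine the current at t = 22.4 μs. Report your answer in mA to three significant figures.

I ≈ 36.4 mA

τ = L/R = 5.740×10^-3/490 = 1.171×10^-5 s; final current I_∞ = ε/R = 20.9/490 = 4.265×10^-2 A.
I(t) = I_∞(1 − e^(−t/τ)) with t/τ = 1.912.
I = (4.265×10^-2)(1 − e^(−1.912)) = 3.635×10^-2 A.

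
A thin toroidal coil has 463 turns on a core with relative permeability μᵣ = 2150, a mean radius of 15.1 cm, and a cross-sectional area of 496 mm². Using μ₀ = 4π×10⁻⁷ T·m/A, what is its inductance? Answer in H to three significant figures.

For a thin toroid, L = μ₀μᵣN²A/(2πR).
L = (4π×10⁻⁷)(2150)(463)²(4.960×10^-4) / (2π×0.151 m) = 0.3028 H.

L ≈ 0.303 H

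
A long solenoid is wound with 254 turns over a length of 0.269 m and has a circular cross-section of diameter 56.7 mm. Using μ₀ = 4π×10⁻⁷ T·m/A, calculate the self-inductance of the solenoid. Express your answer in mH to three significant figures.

A = π(d/2)² = π(2.835×10^-2 m)² = 2.52497×10^-3 m².
For a long solenoid, L = μ₀N²A/ℓ.
L = (4π×10⁻⁷)(254)²(2.52497×10^-3)/(0.269 m) = 7.610×10^-4 H.

L ≈ 0.761 mH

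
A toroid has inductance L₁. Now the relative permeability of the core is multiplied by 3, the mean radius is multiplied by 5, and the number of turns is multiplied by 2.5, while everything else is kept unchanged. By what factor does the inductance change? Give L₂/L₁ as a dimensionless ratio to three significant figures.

For a toroid, L ∝ μᵣN²A/R.
L₂/L₁ = (3) × (5)^-1 × (2.5)^2 = 3.75.

L₂/L₁ = 3.75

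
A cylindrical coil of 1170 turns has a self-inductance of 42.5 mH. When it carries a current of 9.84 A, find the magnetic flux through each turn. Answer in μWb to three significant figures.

Φ_B ≈ 357 μWb

From L = NΦ_B/I, the flux per turn is Φ_B = LI/N.
Φ_B = (4.250×10^-2 H)(9.84 A)/1170 = 3.574×10^-4 Wb.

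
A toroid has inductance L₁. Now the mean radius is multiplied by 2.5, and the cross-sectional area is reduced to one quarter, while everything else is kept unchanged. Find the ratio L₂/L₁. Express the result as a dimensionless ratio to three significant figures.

For a toroid, L ∝ μᵣN²A/R.
L₂/L₁ = (2.5)^-1 × (0.25) = 0.100.

L₂/L₁ = 0.100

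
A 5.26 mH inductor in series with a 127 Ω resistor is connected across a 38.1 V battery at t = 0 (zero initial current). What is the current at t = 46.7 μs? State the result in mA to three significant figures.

τ = L/R = 5.260×10^-3/127 = 4.142×10^-5 s; final current I_∞ = ε/R = 38.1/127 = 0.3 A.
I(t) = I_∞(1 − e^(−t/τ)) with t/τ = 1.128.
I = (0.3)(1 − e^(−1.128)) = 0.2029 A.

I ≈ 203 mA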